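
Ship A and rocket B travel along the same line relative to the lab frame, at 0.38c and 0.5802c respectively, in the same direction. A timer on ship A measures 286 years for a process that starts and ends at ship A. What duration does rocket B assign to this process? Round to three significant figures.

296 years

Speed of ship A in rocket B's frame: u = (v_A − v_B)/(1 − v_A v_B/c²) = (0.38 − 0.5802)/(1 − 0.38×0.5802) = −0.2002/0.779524 = −0.25682; |u| = 0.25682c.
γ for this relative speed: γ = 1/√(1 − 0.0659565) = 1.0347.
Ship A's interval is proper; time dilation gives Δt_B = γΔτ = 1.0347 × 286 years = 296 years.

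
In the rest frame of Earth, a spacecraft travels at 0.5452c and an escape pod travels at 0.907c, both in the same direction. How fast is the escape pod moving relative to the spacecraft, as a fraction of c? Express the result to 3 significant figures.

Transform to the spacecraft's frame: u' = (u − v)/(1 − uv/c²).
u' = (0.907 − 0.5452)/(1 − 0.907×0.5452) = 0.3618/0.5055036 = 0.71572.
Speed in the spacecraft's frame: 0.716c (in the same direction).

0.716c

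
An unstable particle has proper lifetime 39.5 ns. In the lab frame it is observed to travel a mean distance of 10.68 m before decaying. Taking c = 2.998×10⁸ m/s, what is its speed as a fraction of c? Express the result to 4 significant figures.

0.6697c

Lab distance = (lab lifetime)·v = γτ·βc, so βγ = d/(cτ) = 10.68/(2.998×10⁸ × 3.950×10^-8) = 0.90187.
With βγ = 0.90187: γ² = 1 + (βγ)² = 1.813369, and β = (βγ)/γ = 0.90187/1.34661 = 0.6697.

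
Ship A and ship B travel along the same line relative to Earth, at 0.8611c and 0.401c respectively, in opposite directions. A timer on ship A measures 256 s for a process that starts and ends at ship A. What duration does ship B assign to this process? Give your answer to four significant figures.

739.4 s

Transform ship A's velocity into ship B's frame: (0.8611 + 0.401)/(1 + 0.8611·0.401) = 1.2621/1.3453011, so the relative speed is 0.93815c.
γ for this relative speed: γ = 1/√(1 − 0.880125) = 2.8883.
Ship A's interval is proper; time dilation gives Δt_B = γΔτ = 2.8883 × 256 s = 739.4 s.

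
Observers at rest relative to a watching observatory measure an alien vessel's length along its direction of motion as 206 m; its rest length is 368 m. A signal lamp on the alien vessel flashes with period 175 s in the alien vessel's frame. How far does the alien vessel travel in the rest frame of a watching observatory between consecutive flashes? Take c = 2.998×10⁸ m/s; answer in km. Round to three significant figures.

Length contraction gives γ = L₀/L = 368/206 = 1.78641.
β = √(1 − 1/γ²) = 0.82864. Lab-frame period = γτ = 1.78641×175 s = 312.62 s. Distance = βc × γτ = 0.82864 × 2.998×10⁸ m/s × 312.62 s = 7.7663×10^10 m = 7.77×10^7 km.

7.77×10^7 km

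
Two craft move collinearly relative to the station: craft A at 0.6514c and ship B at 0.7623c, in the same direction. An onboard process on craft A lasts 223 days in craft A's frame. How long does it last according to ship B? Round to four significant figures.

Transform craft A's velocity into ship B's frame: (0.6514 − 0.7623)/(1 − 0.6514·0.7623) = −0.1109/0.50343778, so the relative speed is 0.22029c.
γ for this relative speed: γ = 1/√(1 − 0.0485277) = 1.0252.
Craft A's interval is proper; time dilation gives Δt_B = γΔτ = 1.0252 × 223 days = 228.6 days.

228.6 days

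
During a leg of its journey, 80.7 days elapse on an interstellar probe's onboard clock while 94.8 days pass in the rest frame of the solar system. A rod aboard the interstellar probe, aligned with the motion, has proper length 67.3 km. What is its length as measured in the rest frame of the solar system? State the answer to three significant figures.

From Δt = γΔτ: γ = 94.8/80.7 = 1.17472.
The rod contracts by the same γ: 67.3 km / 1.17472 = 57.3 km.

57.3 km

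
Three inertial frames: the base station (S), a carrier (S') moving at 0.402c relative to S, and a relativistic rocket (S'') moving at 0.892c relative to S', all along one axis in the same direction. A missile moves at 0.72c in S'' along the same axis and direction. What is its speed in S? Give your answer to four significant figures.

0.9921c

First combine the missile and relativistic rocket (S''→S'): u₁ = (0.72 + 0.892)/(1 + 0.72×0.892) = 1.612/1.64224 = 0.98159.
Then combine with the carrier (S'→S): u = (0.98159 + 0.402)/(1 + 0.98159×0.402) = 1.38359/1.39459918 = 0.99211.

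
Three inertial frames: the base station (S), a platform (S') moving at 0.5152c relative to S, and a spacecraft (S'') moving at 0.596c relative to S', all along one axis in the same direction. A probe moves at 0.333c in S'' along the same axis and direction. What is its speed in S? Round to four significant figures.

Compose velocities in two stages. Stage 1 (into S'): u₁ = (0.333+0.596)/(1+0.333×0.596) = 0.77516.
Stage 2 (into S): u = (0.77516+0.5152)/(1+0.77516×0.5152) = 0.92211, so the speed is 0.9221c.

0.9221c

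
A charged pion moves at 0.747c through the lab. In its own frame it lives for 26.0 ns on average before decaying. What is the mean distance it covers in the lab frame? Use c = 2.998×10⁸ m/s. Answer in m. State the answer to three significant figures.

8.76 m

With β = 0.747, γ = 1/√(1 − 0.747²) = 1/√0.441991 = 1.5042.
Lab-frame lifetime: Δt = γτ = 1.5042 × 26.0 ns = 39.109 ns.
Distance: d = vΔt = 0.747 × 2.998×10⁸ m/s × 3.9109×10^-8 s = 8.76 m.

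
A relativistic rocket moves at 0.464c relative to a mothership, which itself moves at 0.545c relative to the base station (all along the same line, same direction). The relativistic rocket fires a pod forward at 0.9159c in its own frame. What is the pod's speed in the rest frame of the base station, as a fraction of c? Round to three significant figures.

Apply u = (u'+v)/(1+u'v) twice. Pod in the mothership frame: (0.9159+0.464)/(1+0.9159·0.464) = 1.3799/1.4249776 = 0.96837c.
That velocity, transformed to the rest frame of the base station: (0.96837+0.545)/(1+0.96837·0.545) = 1.51337/1.52776165 = 0.99058c.

0.991c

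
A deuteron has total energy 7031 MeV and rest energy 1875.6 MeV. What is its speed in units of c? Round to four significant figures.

Total energy E = γmc² gives γ = 7031/1875.6 = 3.7487.
Hence β = √(1 − 1/γ²) = √(1 − 0.0711604) = √0.9288396 = 0.9638.

0.9638c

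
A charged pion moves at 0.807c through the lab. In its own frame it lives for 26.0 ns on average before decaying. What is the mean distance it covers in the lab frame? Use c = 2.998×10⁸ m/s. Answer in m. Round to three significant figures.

10.7 m

γ = 1/√(1 − β²) = 1/√(1 − 0.651249) = 1/√0.348751 = 1/0.590551 = 1.6933.
Lab-frame lifetime: Δt = γτ = 1.6933 × 26.0 ns = 44.026 ns.
Distance: d = vΔt = 0.807 × 2.998×10⁸ m/s × 4.4026×10^-8 s = 10.7 m.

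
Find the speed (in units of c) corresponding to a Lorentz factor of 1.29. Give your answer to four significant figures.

0.6317c

β = √(1 − 1/γ²) = √(1 − 1/1.6641) = √0.399075 = 0.6317.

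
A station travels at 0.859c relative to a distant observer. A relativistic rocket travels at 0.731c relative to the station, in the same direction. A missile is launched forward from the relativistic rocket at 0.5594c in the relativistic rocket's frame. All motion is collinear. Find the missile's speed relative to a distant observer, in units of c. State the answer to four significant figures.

0.9934c

First combine the missile and relativistic rocket (S''→S'): u₁ = (0.5594 + 0.731)/(1 + 0.5594×0.731) = 1.2904/1.4089214 = 0.91588.
Then combine with the station (S'→S): u = (0.91588 + 0.859)/(1 + 0.91588×0.859) = 1.77488/1.78674092 = 0.99336.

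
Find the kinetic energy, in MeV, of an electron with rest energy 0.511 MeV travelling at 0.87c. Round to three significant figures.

0.525 MeV

γ = 1/√(1 − β²) = 1/√(1 − 0.7569) = 1/√0.2431 = 1/0.493052 = 2.0282.
Kinetic energy: K = (γ − 1)mc² = (2.0282 − 1) × 0.511 MeV = 1.0282 × 0.511 = 0.525 MeV.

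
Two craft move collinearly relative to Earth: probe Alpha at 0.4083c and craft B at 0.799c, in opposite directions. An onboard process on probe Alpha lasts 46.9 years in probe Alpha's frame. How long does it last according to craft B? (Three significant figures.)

113 years

The velocity of probe Alpha relative to craft B is (0.4083 + 0.799)c / (1 + 0.4083×0.799) = 0.91032c; relative speed 0.91032c.
γ for this relative speed: γ = 1/√(1 − 0.828683) = 2.416.
Probe Alpha's interval is proper; time dilation gives Δt_B = γΔτ = 2.416 × 46.9 years = 113 years.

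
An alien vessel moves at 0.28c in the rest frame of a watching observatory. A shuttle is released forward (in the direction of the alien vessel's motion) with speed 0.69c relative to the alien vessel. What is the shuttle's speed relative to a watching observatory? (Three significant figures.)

0.813c

Relativistic velocity addition: u = (u' + v)/(1 + u'v/c²), with u' = 0.69c and v = 0.28c.
Numerator: 0.69 + 0.28 = 0.97. Denominator: 1 + (0.69)(0.28) = 1.1932.
u = 0.97/1.1932 = 0.81294, so the speed is 0.813c.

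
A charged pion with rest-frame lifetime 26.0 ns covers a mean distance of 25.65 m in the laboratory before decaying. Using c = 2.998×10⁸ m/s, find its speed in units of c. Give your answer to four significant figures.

d = βγcτ ⇒ βγ = d/(cτ) = 25.65 m / (7.7948 m) = 3.2907.
β = (βγ)/√(1+(βγ)²) = 3.2907/√11.8287 = 0.9568.

0.9568c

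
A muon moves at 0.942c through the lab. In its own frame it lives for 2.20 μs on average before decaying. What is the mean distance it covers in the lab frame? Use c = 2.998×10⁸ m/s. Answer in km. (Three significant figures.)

1.85 km

γ = 1/√(1 − β²) = 1/√(1 − 0.887364) = 1/√0.112636 = 1/0.335613 = 2.9796.
Lab-frame lifetime: Δt = γτ = 2.9796 × 2.20 μs = 6.5551 μs.
Distance: d = vΔt = 0.942 × 2.998×10⁸ m/s × 6.5551×10^-6 s = 1850 m = 1.85 km.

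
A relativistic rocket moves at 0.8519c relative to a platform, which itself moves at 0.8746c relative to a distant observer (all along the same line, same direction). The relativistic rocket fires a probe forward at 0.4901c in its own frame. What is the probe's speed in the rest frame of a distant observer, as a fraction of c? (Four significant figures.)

Compose velocities in two stages. Stage 1 (into S'): u₁ = (0.4901+0.8519)/(1+0.4901×0.8519) = 0.94673.
Stage 2 (into S): u = (0.94673+0.8746)/(1+0.94673×0.8746) = 0.99635, so the speed is 0.9963c.

0.9963c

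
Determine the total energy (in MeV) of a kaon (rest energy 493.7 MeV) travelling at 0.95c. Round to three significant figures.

With β = 0.95, γ = 1/√(1 − 0.95²) = 1/√0.0975 = 3.2026.
Total energy: E = γmc² = 3.2026 × 493.7 MeV = 1580 MeV.

1580 MeV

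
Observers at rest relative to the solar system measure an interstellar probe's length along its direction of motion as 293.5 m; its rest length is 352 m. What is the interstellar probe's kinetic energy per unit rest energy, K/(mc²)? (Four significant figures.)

γ = L₀/L = 352/293.5 = 1.19932.
K/(mc²) = γ − 1 = 1.19932 − 1 = 0.1993.

0.1993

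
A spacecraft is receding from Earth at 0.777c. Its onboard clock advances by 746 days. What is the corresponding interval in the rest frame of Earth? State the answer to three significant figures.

β² = 0.603729, so γ = 1/√0.396271 = 1.5886.
Time dilation: Δt = γ·Δτ = 1.5886 × 746 = 1190 days.

1190 days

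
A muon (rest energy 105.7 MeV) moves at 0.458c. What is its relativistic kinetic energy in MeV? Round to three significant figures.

γ = 1/√(1 − β²) = 1/√(1 − 0.209764) = 1/√0.790236 = 1/0.888952 = 1.12492.
Kinetic energy: K = (γ − 1)mc² = (1.12492 − 1) × 105.7 MeV = 0.12492 × 105.7 = 13.2 MeV.

13.2 MeV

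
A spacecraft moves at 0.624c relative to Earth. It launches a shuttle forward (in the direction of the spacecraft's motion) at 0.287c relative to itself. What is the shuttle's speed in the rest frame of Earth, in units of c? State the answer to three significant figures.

0.773c

In units of c, u = (u' + v)/(1 + u'v) with u' = 0.287 and v = 0.624.
Numerator: 0.287 + 0.624 = 0.911. Denominator: 1 + (0.287)(0.624) = 1.179088.
u = 0.911/1.179088 = 0.77263, so the speed is 0.773c.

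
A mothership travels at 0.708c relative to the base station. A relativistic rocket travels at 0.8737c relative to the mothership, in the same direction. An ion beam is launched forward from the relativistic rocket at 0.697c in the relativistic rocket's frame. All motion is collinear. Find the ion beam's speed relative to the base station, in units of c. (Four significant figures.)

0.9959c

Compose velocities in two stages. Stage 1 (into S'): u₁ = (0.697+0.8737)/(1+0.697×0.8737) = 0.97622.
Stage 2 (into S): u = (0.97622+0.708)/(1+0.97622×0.708) = 0.99589, so the speed is 0.9959c.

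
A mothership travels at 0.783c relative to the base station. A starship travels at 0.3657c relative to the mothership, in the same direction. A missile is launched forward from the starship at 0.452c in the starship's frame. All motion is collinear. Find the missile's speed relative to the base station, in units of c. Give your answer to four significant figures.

0.9582c

First combine the missile and starship (S''→S'): u₁ = (0.452 + 0.3657)/(1 + 0.452×0.3657) = 0.8177/1.1652964 = 0.70171.
Then combine with the mothership (S'→S): u = (0.70171 + 0.783)/(1 + 0.70171×0.783) = 1.48471/1.54943893 = 0.95822.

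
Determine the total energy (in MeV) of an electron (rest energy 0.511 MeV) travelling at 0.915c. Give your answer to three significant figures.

Lorentz factor: γ = (1 − 0.837225)^(−1/2) = 2.4786.
Total energy: E = γmc² = 2.4786 × 0.511 MeV = 1.27 MeV.

1.27 MeV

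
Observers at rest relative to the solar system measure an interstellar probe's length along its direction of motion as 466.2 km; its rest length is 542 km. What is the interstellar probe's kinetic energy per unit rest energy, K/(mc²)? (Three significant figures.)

Length contraction gives γ = L₀/L = 542/466.2 = 1.16259.
Since K = (γ−1)mc², K/(mc²) = 1.16259 − 1 = 0.163.

0.163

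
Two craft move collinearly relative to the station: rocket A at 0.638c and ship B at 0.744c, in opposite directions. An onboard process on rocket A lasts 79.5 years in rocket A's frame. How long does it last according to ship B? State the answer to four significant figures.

227.9 years

The velocity of rocket A relative to ship B is (0.638 + 0.744)c / (1 + 0.638×0.744) = 0.93716c; relative speed 0.93716c.
γ for this relative speed: γ = 1/√(1 − 0.878269) = 2.8662.
Rocket A's interval is proper; time dilation gives Δt_B = γΔτ = 2.8662 × 79.5 years = 227.9 years.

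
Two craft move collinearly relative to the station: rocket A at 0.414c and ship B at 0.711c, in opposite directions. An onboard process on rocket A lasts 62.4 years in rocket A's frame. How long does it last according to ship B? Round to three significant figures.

126 years

Speed of rocket A in ship B's frame: u = (v_A + v_B)/(1 + v_A v_B/c²) = (0.414 + 0.711)/(1 + 0.414×0.711) = 1.125/1.294354 = 0.86916; |u| = 0.86916c.
At |u| = 0.86916c, γ = (1 − 0.755439)^(−1/2) = 2.0221.
The clock on rocket A records proper time, so ship B measures Δt = γΔτ = 2.0221 × 62.4 = 126 years.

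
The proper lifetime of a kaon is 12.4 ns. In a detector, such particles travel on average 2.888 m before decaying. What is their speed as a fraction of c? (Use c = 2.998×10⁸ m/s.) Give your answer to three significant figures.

0.613c

d = βγcτ ⇒ βγ = d/(cτ) = 2.888 m / (3.71752 m) = 0.77686.
β = (βγ)/√(1+(βγ)²) = 0.77686/√1.603511 = 0.613.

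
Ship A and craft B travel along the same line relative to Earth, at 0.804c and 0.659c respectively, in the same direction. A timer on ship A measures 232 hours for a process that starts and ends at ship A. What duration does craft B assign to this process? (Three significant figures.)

The velocity of ship A relative to craft B is (0.804 − 0.659)c / (1 − 0.804×0.659) = 0.3084c; relative speed 0.3084c.
At |u| = 0.3084c, γ = (1 − 0.0951106)^(−1/2) = 1.0512.
Ship A's interval is proper; time dilation gives Δt_B = γΔτ = 1.0512 × 232 hours = 244 hours.

244 hours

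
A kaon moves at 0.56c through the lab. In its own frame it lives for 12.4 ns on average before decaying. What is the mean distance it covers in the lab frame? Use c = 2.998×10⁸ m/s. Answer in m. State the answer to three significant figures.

2.51 m

β² = 0.3136, so γ = 1/√0.6864 = 1.207.
Lab-frame lifetime: Δt = γτ = 1.207 × 12.4 ns = 14.967 ns.
Distance: d = vΔt = 0.56 × 2.998×10⁸ m/s × 1.4967×10^-8 s = 2.51 m.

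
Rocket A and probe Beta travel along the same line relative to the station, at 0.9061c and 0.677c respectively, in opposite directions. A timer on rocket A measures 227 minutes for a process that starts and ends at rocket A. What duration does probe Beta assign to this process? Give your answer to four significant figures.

The velocity of rocket A relative to probe Beta is (0.9061 + 0.677)c / (1 + 0.9061×0.677) = 0.9812c; relative speed 0.9812c.
At |u| = 0.9812c, γ = (1 − 0.962753)^(−1/2) = 5.1815.
Rocket A's interval is proper; time dilation gives Δt_B = γΔτ = 5.1815 × 227 minutes = 1176 minutes.

1176 minutes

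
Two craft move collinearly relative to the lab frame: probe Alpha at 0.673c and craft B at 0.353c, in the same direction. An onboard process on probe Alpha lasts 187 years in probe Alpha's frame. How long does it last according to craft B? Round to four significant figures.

The velocity of probe Alpha relative to craft B is (0.673 − 0.353)c / (1 − 0.673×0.353) = 0.41971c; relative speed 0.41971c.
At |u| = 0.41971c, γ = (1 − 0.176156)^(−1/2) = 1.1017.
The clock on probe Alpha records proper time, so craft B measures Δt = γΔτ = 1.1017 × 187 = 206.0 years.

206.0 years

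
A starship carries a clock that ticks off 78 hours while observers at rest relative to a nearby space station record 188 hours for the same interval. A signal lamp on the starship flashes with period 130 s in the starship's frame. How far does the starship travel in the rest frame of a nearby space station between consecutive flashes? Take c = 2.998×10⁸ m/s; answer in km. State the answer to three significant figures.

8.55×10^7 km

γ = Δt/Δτ = 188/78 = 2.41026.
β = √(1 − 1/γ²) = 0.90987. Lab-frame period = γτ = 2.41026×130 s = 313.33 s. Distance = βc × γτ = 0.90987 × 2.998×10⁸ m/s × 313.33 s = 8.5470×10^10 m = 8.55×10^7 km.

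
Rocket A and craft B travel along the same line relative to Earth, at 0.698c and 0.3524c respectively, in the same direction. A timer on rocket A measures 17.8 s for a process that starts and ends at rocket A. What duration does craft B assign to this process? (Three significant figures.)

Transform rocket A's velocity into craft B's frame: (0.698 − 0.3524)/(1 − 0.698·0.3524) = 0.3456/0.7540248, so the relative speed is 0.45834c.
At |u| = 0.45834c, γ = (1 − 0.210076)^(−1/2) = 1.1251.
The clock on rocket A records proper time, so craft B measures Δt = γΔτ = 1.1251 × 17.8 = 20.0 s.

20.0 s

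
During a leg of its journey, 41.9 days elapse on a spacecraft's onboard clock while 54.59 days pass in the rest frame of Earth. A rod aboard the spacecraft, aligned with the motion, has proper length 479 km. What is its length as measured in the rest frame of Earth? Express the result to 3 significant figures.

368 km

From Δt = γΔτ: γ = 54.59/41.9 = 1.30286.
The rod contracts by the same γ: 479 km / 1.30286 = 368 km.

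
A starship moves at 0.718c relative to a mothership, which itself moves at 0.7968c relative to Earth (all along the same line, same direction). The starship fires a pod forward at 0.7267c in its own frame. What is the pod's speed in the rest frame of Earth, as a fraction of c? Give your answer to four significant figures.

Compose velocities in two stages. Stage 1 (into S'): u₁ = (0.7267+0.718)/(1+0.7267×0.718) = 0.94935.
Stage 2 (into S): u = (0.94935+0.7968)/(1+0.94935×0.7968) = 0.99414, so the speed is 0.9941c.

0.9941c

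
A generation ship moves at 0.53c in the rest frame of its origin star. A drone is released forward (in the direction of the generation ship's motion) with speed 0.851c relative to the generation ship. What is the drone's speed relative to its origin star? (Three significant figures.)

Relativistic velocity addition: u = (u' + v)/(1 + u'v/c²), with u' = 0.851c and v = 0.53c.
Numerator: 0.851 + 0.53 = 1.381. Denominator: 1 + (0.851)(0.53) = 1.45103.
u = 1.381/1.45103 = 0.95174, so the speed is 0.952c.

0.952c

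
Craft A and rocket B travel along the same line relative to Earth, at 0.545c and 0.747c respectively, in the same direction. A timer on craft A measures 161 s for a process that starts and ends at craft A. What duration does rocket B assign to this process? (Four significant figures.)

171.2 s

The velocity of craft A relative to rocket B is (0.545 − 0.747)c / (1 − 0.545×0.747) = −0.34071c; relative speed 0.34071c.
γ for this relative speed: γ = 1/√(1 − 0.116083) = 1.0636.
Craft A's interval is proper; time dilation gives Δt_B = γΔτ = 1.0636 × 161 s = 171.2 s.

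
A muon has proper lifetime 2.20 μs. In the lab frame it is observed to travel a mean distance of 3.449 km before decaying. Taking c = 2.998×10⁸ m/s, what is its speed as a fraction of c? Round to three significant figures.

d = βγcτ ⇒ βγ = d/(cτ) = 3449 m / (659.56 m) = 5.2292.
β = (βγ)/√(1+(βγ)²) = 5.2292/√28.3445 = 0.982.

0.982c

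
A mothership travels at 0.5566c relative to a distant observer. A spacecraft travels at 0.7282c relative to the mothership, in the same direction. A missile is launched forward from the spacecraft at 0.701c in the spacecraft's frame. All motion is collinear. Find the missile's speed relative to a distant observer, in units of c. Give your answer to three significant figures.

0.984c

Compose velocities in two stages. Stage 1 (into S'): u₁ = (0.701+0.7282)/(1+0.701×0.7282) = 0.9462.
Stage 2 (into S): u = (0.9462+0.5566)/(1+0.9462×0.5566) = 0.98437, so the speed is 0.984c.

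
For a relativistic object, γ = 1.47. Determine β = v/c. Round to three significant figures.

β = √(1 − 1/γ²) = √(1 − 1/2.1609) = √0.53723 = 0.733.

0.733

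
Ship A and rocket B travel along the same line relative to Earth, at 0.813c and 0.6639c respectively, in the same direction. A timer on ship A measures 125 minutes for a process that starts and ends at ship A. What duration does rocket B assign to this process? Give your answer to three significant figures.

Speed of ship A in rocket B's frame: u = (v_A − v_B)/(1 − v_A v_B/c²) = (0.813 − 0.6639)/(1 − 0.813×0.6639) = 0.1491/0.4602493 = 0.32395; |u| = 0.32395c.
γ for this relative speed: γ = 1/√(1 − 0.104944) = 1.057.
Ship A's interval is proper; time dilation gives Δt_B = γΔτ = 1.057 × 125 minutes = 132 minutes.

132 minutes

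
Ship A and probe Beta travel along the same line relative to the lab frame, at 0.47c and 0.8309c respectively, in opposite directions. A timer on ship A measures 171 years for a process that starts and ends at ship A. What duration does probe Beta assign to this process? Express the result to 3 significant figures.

484 years

The velocity of ship A relative to probe Beta is (0.47 + 0.8309)c / (1 + 0.47×0.8309) = 0.93555c; relative speed 0.93555c.
At |u| = 0.93555c, γ = (1 − 0.875254)^(−1/2) = 2.8313.
The clock on ship A records proper time, so probe Beta measures Δt = γΔτ = 2.8313 × 171 = 484 years.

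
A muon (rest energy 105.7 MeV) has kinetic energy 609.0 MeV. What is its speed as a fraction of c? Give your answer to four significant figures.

γ = 1 + K/(mc²) = 1 + 609.0/105.7 = 6.7616.
β = √(1 − 1/γ²) = √(1 − 0.0218726) = √0.9781274 = 0.9890.

0.9890c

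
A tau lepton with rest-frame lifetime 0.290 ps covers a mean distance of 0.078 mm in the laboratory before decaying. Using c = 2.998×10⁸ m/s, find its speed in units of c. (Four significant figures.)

Lab distance = (lab lifetime)·v = γτ·βc, so βγ = d/(cτ) = 7.800×10^-5/(2.998×10⁸ × 2.900×10^-13) = 0.89715.
With βγ = 0.89715: γ² = 1 + (βγ)² = 1.804878, and β = (βγ)/γ = 0.89715/1.34346 = 0.6678.

0.6678c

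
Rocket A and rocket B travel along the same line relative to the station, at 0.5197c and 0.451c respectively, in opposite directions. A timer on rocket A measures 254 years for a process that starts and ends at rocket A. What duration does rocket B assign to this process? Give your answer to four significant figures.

411.2 years

Speed of rocket A in rocket B's frame: u = (v_A + v_B)/(1 + v_A v_B/c²) = (0.5197 + 0.451)/(1 + 0.5197×0.451) = 0.9707/1.2343847 = 0.78638; |u| = 0.78638c.
At |u| = 0.78638c, γ = (1 − 0.618394)^(−1/2) = 1.6188.
The clock on rocket A records proper time, so rocket B measures Δt = γΔτ = 1.6188 × 254 = 411.2 years.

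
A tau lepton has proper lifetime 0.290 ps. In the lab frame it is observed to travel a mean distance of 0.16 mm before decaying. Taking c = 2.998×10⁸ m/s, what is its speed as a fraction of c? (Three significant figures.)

0.879c

Let x = d/(cτ) = 1.600×10^-4 m / (2.998×10⁸ m/s × 2.900×10^-13 s) = 1.8403. Since d = βγcτ, x = βγ = β/√(1−β²).
Solving: β² = x²/(1+x²) = 3.3867/4.3867 = 0.772038, so β = 0.879.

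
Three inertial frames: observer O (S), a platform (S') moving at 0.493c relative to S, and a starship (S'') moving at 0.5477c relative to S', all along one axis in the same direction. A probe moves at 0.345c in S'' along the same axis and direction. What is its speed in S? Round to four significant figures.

0.9078c

Apply u = (u'+v)/(1+u'v) twice. Probe in the platform frame: (0.345+0.5477)/(1+0.345·0.5477) = 0.8927/1.1889565 = 0.75083c.
That velocity, transformed to the rest frame of observer O: (0.75083+0.493)/(1+0.75083·0.493) = 1.24383/1.37015919 = 0.9078c.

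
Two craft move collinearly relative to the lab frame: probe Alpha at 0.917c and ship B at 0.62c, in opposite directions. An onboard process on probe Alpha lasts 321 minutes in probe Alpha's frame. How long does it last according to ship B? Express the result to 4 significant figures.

Transform probe Alpha's velocity into ship B's frame: (0.917 + 0.62)/(1 + 0.917·0.62) = 1.537/1.56854, so the relative speed is 0.97989c.
γ for this relative speed: γ = 1/√(1 − 0.960184) = 5.0115.
The clock on probe Alpha records proper time, so ship B measures Δt = γΔτ = 5.0115 × 321 = 1609 minutes.

1609 minutes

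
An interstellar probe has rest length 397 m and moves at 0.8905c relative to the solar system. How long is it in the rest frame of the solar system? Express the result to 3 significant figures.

Lorentz factor: γ = (1 − 0.79299025)^(−1/2) = 2.1979.
Length contraction: L = L₀/γ = 397/2.1979 = 181 m.

181 m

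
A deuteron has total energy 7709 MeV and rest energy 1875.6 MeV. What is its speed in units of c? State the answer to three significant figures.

0.970c

γ = E/(mc²) = 7709/1875.6 = 4.1102.
β = √(1 − 1/γ²) = √(1 − 0.0591935) = √0.9408065 = 0.970.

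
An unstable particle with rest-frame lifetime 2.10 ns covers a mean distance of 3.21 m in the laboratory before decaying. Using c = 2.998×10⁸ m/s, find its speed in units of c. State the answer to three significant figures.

Let x = d/(cτ) = 3.210 m / (2.998×10⁸ m/s × 2.100×10^-9 s) = 5.0986. Since d = βγcτ, x = βγ = β/√(1−β²).
Solving: β² = x²/(1+x²) = 25.9957/26.9957 = 0.962957, so β = 0.981.

0.981c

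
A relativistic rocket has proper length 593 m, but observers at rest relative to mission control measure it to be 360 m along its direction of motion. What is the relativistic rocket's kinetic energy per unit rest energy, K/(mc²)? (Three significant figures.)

γ = L₀/L = 593/360 = 1.64722.
K/(mc²) = γ − 1 = 1.64722 − 1 = 0.647.

0.647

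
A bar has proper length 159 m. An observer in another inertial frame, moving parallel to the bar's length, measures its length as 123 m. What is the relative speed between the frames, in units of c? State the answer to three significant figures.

Length contraction gives γ = L₀/L = 159/123 = 1.2927.
β = √(1 − 1/γ²) = √0.401582 = 0.634.

0.634c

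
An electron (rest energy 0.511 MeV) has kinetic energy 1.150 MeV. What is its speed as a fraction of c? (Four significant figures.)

0.9515c

K = (γ−1)mc², so γ = 1 + 1.150/0.511 = 3.2505.
Then v/c = √(1 − γ⁻²) = √(1 − 0.0946454) = √0.9053546 = 0.9515.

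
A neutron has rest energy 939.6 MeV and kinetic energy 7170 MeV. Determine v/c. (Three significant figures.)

0.993

γ = 1 + K/(mc²) = 1 + 7170/939.6 = 8.6309.
β = √(1 − 1/γ²) = √(1 − 0.0134242) = √0.9865758 = 0.993.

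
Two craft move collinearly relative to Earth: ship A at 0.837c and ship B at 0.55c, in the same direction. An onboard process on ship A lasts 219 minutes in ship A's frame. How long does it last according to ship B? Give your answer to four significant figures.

258.6 minutes

The velocity of ship A relative to ship B is (0.837 − 0.55)c / (1 − 0.837×0.55) = 0.53183c; relative speed 0.53183c.
At |u| = 0.53183c, γ = (1 − 0.282843)^(−1/2) = 1.1808.
Ship A's interval is proper; time dilation gives Δt_B = γΔτ = 1.1808 × 219 minutes = 258.6 minutes.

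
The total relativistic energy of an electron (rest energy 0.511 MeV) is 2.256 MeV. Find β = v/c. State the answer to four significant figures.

0.9740

Total energy E = γmc² gives γ = 2.256/0.511 = 4.4149.
Hence β = √(1 − 1/γ²) = √(1 − 0.0513048) = √0.9486952 = 0.9740.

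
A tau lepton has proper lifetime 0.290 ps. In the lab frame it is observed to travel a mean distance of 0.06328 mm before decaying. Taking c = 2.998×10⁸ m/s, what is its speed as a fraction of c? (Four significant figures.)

0.5885c

Lab distance = (lab lifetime)·v = γτ·βc, so βγ = d/(cτ) = 6.328×10^-5/(2.998×10⁸ × 2.900×10^-13) = 0.72784.
With βγ = 0.72784: γ² = 1 + (βγ)² = 1.529751, and β = (βγ)/γ = 0.72784/1.23683 = 0.5885.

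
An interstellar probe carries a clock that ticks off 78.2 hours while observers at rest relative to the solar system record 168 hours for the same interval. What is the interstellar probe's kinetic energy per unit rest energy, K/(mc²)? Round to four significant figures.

γ = Δt/Δτ = 168/78.2 = 2.14834.
K/(mc²) = γ − 1 = 2.14834 − 1 = 1.148.

1.148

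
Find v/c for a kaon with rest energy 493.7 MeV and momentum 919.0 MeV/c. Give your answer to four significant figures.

pc/(mc²) = 919.0/493.7 = 1.8615 = βγ = β/√(1−β²).
So β² = x²/(1 + x²) with x = 1.8615: x² = 3.46518, β² = 3.46518/4.46518 = 0.776045, β = 0.8809.

0.8809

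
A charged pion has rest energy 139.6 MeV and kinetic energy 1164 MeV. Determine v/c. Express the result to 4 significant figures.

0.9942

K = (γ−1)mc², so γ = 1 + 1164/139.6 = 9.3381.
Then v/c = √(1 − γ⁻²) = √(1 − 0.0114679) = √0.9885321 = 0.9942.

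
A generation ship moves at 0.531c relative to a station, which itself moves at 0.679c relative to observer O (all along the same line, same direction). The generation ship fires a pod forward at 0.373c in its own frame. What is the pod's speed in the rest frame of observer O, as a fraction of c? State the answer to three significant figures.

0.948c

Apply u = (u'+v)/(1+u'v) twice. Pod in the station frame: (0.373+0.531)/(1+0.373·0.531) = 0.904/1.198063 = 0.75455c.
That velocity, transformed to the rest frame of observer O: (0.75455+0.679)/(1+0.75455·0.679) = 1.43355/1.51233945 = 0.9479c.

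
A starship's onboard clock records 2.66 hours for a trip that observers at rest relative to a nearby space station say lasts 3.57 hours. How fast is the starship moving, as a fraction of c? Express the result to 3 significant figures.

γ = Δt/Δτ = 3.57/2.66 = 1.3421.
β = √(1 − 1/γ²) = √(1 − 0.555175) = √0.444825 = 0.667.

0.667c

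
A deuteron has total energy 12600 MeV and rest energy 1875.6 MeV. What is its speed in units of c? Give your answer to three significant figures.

Total energy E = γmc² gives γ = 12600/1875.6 = 6.7179.
Hence β = √(1 − 1/γ²) = √(1 − 0.0221581) = √0.9778419 = 0.989.

0.989c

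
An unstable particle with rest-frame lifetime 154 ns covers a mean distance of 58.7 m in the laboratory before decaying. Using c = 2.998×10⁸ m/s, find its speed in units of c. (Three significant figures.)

0.786c

d = βγcτ ⇒ βγ = d/(cτ) = 58.70 m / (46.1692 m) = 1.2714.
β = (βγ)/√(1+(βγ)²) = 1.2714/√2.61646 = 0.786.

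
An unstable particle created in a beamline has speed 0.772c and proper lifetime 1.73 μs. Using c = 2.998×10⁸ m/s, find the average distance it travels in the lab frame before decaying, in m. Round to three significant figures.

With β = 0.772, γ = 1/√(1 − 0.772²) = 1/√0.404016 = 1.5733.
Lab-frame lifetime: Δt = γτ = 1.5733 × 1.73 μs = 2.7218 μs.
Distance: d = vΔt = 0.772 × 2.998×10⁸ m/s × 2.7218×10^-6 s = 630 m.

630 m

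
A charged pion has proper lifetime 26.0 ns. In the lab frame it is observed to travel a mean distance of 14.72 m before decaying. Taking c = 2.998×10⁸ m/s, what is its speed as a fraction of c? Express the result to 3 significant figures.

0.884c

d = βγcτ ⇒ βγ = d/(cτ) = 14.72 m / (7.7948 m) = 1.8884.
β = (βγ)/√(1+(βγ)²) = 1.8884/√4.56605 = 0.884.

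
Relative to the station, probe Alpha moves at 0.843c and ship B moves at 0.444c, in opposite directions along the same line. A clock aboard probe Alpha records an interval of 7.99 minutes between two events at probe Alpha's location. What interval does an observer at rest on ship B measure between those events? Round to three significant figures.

22.8 minutes

The velocity of probe Alpha relative to ship B is (0.843 + 0.444)c / (1 + 0.843×0.444) = 0.93648c; relative speed 0.93648c.
At |u| = 0.93648c, γ = (1 − 0.876995)^(−1/2) = 2.8513.
The clock on probe Alpha records proper time, so ship B measures Δt = γΔτ = 2.8513 × 7.99 = 22.8 minutes.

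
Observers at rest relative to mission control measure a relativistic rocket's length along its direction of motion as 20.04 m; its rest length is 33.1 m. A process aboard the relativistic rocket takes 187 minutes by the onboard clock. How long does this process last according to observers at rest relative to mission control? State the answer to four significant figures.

308.9 minutes

γ = L₀/L = 33.1/20.04 = 1.6517.
The same γ dilates the second interval: 1.6517 × 187 minutes = 308.9 minutes.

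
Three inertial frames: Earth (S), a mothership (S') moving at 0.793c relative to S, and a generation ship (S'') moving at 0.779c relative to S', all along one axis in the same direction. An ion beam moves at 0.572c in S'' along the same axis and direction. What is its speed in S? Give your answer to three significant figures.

0.992c

Compose velocities in two stages. Stage 1 (into S'): u₁ = (0.572+0.779)/(1+0.572×0.779) = 0.93457.
Stage 2 (into S): u = (0.93457+0.793)/(1+0.93457×0.793) = 0.99222, so the speed is 0.992c.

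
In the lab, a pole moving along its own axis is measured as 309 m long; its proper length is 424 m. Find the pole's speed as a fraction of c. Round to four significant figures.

0.6848c

Length contraction gives γ = L₀/L = 424/309 = 1.3722.
β = √(1 − 1/γ²) = √0.468914 = 0.6848.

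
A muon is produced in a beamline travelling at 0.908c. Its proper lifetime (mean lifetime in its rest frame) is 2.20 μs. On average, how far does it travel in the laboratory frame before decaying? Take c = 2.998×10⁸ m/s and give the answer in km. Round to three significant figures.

1.43 km

γ = 1/√(1 − β²) = 1/√(1 − 0.824464) = 1/√0.175536 = 1/0.41897 = 2.3868.
Lab-frame lifetime: Δt = γτ = 2.3868 × 2.20 μs = 5.251 μs.
Distance: d = vΔt = 0.908 × 2.998×10⁸ m/s × 5.2510×10^-6 s = 1430 m = 1.43 km.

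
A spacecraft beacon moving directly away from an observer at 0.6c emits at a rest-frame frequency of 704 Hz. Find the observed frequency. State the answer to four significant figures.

Relativistic Doppler (source moving away): f_obs = f_src · √((1−β)/(1+β)).
With β = 0.6: factor = √(0.4/1.6) = 0.5.
f_obs = 704 × 0.5 = 352.0 Hz.

352.0 Hz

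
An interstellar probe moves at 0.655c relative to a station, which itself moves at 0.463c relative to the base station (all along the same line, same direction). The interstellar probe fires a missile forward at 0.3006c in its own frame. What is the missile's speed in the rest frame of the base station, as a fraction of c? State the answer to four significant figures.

0.9210c

First combine the missile and interstellar probe (S''→S'): u₁ = (0.3006 + 0.655)/(1 + 0.3006×0.655) = 0.9556/1.196893 = 0.7984.
Then combine with the station (S'→S): u = (0.7984 + 0.463)/(1 + 0.7984×0.463) = 1.2614/1.3696592 = 0.92096.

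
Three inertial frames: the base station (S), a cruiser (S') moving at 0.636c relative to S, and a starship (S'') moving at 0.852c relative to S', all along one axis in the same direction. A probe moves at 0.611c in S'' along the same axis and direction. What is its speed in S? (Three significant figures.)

0.991c

First combine the probe and starship (S''→S'): u₁ = (0.611 + 0.852)/(1 + 0.611×0.852) = 1.463/1.520572 = 0.96214.
Then combine with the cruiser (S'→S): u = (0.96214 + 0.636)/(1 + 0.96214×0.636) = 1.59814/1.61192104 = 0.99145.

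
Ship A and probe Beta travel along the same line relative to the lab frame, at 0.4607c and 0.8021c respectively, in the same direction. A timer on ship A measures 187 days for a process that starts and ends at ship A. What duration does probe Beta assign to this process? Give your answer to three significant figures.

The velocity of ship A relative to probe Beta is (0.4607 − 0.8021)c / (1 − 0.4607×0.8021) = −0.5415c; relative speed 0.5415c.
At |u| = 0.5415c, γ = (1 − 0.293222)^(−1/2) = 1.1895.
The clock on ship A records proper time, so probe Beta measures Δt = γΔτ = 1.1895 × 187 = 222 days.

222 days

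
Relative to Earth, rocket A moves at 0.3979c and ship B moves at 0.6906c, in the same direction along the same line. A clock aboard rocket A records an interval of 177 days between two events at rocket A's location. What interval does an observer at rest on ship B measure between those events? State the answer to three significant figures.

193 days

Transform rocket A's velocity into ship B's frame: (0.3979 − 0.6906)/(1 − 0.3979·0.6906) = −0.2927/0.72521026, so the relative speed is 0.40361c.
At |u| = 0.40361c, γ = (1 − 0.162901)^(−1/2) = 1.093.
Rocket A's interval is proper; time dilation gives Δt_B = γΔτ = 1.093 × 177 days = 193 days.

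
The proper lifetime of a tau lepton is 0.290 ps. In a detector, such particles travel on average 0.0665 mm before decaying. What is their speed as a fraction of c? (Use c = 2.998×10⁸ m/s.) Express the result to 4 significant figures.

0.6075c

Lab distance = (lab lifetime)·v = γτ·βc, so βγ = d/(cτ) = 6.650×10^-5/(2.998×10⁸ × 2.900×10^-13) = 0.76488.
With βγ = 0.76488: γ² = 1 + (βγ)² = 1.585041, and β = (βγ)/γ = 0.76488/1.25898 = 0.6075.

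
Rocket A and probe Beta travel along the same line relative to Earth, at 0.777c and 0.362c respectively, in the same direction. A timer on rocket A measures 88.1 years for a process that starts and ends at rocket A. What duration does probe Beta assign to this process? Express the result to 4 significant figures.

Speed of rocket A in probe Beta's frame: u = (v_A − v_B)/(1 − v_A v_B/c²) = (0.777 − 0.362)/(1 − 0.777×0.362) = 0.415/0.718726 = 0.57741; |u| = 0.57741c.
At |u| = 0.57741c, γ = (1 − 0.333402)^(−1/2) = 1.2248.
The clock on rocket A records proper time, so probe Beta measures Δt = γΔτ = 1.2248 × 88.1 = 107.9 years.

107.9 years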